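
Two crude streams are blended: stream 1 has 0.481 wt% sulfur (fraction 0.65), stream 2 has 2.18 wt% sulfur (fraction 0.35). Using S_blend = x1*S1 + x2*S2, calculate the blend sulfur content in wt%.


Linear sulfur blending: S_blend = x1*S1 + x2*S2
Contribution 1: 0.65 * 0.481 = 0.31265 wt%
Contribution 2: 0.35 * 2.18 = 0.763 wt%
S_blend = 0.31265 + 0.763 = 1.07565

1.07565 wt%


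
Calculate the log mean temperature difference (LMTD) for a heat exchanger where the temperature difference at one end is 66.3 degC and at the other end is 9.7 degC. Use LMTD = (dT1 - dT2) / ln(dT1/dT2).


LMTD = (dT1 - dT2) / ln(dT1/dT2)
= (66.3 - 9.7) / ln(66.3 / 9.7) = 56.6 / 1.92206 = 29.45

29.45 degC


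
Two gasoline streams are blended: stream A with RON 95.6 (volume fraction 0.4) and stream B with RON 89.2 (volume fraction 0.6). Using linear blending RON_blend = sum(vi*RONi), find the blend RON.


Linear blending: RON_blend = sum(vi * RONi)
Contribution 1: 0.4 * 95.6 = 38.24
Contribution 2: 0.6 * 89.2 = 53.52
RON_blend = 38.24 + 53.52 = 91.76

91.76


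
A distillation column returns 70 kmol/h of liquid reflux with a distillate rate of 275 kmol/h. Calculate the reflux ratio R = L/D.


Reflux ratio definition: R = L / D (liquid returned / distillate withdrawn)
L = 70 kmol/h, D = 275 kmol/h
R = 70 / 275 = 0.2545

0.2545


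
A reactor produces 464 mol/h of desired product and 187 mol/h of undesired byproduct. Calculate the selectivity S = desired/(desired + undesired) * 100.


Selectivity = desired / (desired + undesired) * 100
Total products = 464 + 187 = 651 mol/h
S = 464 / 651 * 100
= 0.7127 * 100
= 71.27 %

71.27 %


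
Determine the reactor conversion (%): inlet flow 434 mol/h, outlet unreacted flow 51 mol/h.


X = (F_in - F_out) / F_in * 100
Moles reacted = 434 - 51 = 383
X = 383 / 434 * 100
= 0.8825 * 100
= 88.25 %

88.25 %


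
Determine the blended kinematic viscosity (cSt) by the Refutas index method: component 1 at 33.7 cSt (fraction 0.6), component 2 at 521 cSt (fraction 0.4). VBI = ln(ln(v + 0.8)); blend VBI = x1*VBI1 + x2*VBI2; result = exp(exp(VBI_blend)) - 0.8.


Refutas method: VBN_i = 14.534*ln(ln(visc_i + 0.8)) + 10.975, blended linearly by mass fraction; since VBN is linear in VBI_i = ln(ln(visc_i + 0.8)) and the fractions sum to 1, blend VBI directly: visc = exp(exp(VBI_blend)) - 0.8
VBI_1 = ln(ln(33.7 + 0.8)) = 1.2644
VBI_2 = ln(ln(521 + 0.8)) = 1.83375
VBI_blend = 0.6 * 1.2644 + 0.4 * 1.83375 = 1.49214
visc_blend = exp(exp(1.49214)) - 0.8 = 84.54

84.54 cSt


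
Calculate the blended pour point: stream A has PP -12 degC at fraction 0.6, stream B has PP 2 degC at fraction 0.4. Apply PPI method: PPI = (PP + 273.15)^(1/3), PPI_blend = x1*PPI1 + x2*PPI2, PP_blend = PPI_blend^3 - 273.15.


PPI_1 = (-12 + 273.15)^(1/3) = 6.391901
PPI_2 = (2 + 273.15)^(1/3) = 6.504139
PPI_blend = 0.6 * 6.391901 + 0.4 * 6.504139 = 6.436796
PP_blend = 6.436796^3 - 273.15 = 266.6915 - 273.15 = -6.46

-6.46 degC


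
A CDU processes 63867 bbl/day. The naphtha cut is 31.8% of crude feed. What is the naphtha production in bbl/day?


Crude throughput = 63867 bbl/day
Fraction yield = 31.8%
yield = throughput * fraction / 100
yield = 63867 * 31.8 / 100 = 20309.706

20309.706 bbl/day


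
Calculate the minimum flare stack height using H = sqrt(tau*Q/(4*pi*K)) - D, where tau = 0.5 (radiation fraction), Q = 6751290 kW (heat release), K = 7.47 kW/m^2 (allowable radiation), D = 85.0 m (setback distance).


tau*Q/(4*pi*K) = 0.5 * 6751290 / (4 * pi * 7.47) = 35960.5
sqrt(35960.5) = 189.633
H = 189.633 - 85.0 = 104.6

104.6 m


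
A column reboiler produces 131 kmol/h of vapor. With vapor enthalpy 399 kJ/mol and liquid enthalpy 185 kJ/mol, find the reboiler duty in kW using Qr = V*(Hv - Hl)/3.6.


Qr = 131 * (399 - 185) / 3.6 = 131 * 214 / 3.6 = 7787

7787 kW


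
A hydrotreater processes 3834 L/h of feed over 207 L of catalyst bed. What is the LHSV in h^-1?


LHSV = volumetric feed rate / catalyst volume
= 3834 L/h / 207 L
= 18.52 h^-1

18.52 h^-1


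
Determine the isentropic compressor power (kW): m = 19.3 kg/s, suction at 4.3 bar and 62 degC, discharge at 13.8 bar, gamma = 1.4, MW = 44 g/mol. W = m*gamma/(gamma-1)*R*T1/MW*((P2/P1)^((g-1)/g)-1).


Isentropic work: W = m*(gamma/(gamma-1))*(R*T1/MW)*((P2/P1)^((gamma-1)/gamma) - 1)
T1 = 62 + 273.15 = 335.15 K
Pressure ratio = 13.8 / 4.3 = 3.2093
Exponent = (1.4 - 1)/1.4 = 0.285714
(P2/P1)^exp - 1 = 3.2093^0.285714 - 1 = 0.395367
W = 19.3 * 1.4 / 0.4 * 8.314 * 335.15 / 44 * 0.395367 = 1691

1691 kW


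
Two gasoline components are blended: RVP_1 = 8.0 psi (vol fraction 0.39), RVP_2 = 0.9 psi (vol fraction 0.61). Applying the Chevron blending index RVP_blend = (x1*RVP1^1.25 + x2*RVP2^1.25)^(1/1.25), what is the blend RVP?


Chevron index: RVP_blend = (sum xi*RVPi^1.25)^(1/1.25)
RVP^1.25 terms: 0.39 * 8.0^1.25 + 0.61 * 0.9^1.25 = 5.78192
RVP_blend = 5.78192^(1/1.25) = 4.071

4.071 psi


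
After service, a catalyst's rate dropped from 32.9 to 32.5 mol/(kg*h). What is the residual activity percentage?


Activity (%) = (rate_used / rate_fresh) * 100
rate_used = 32.5, rate_fresh = 32.9
= (32.5 / 32.9) * 100
= 0.9878 * 100 = 98.78

98.78 %


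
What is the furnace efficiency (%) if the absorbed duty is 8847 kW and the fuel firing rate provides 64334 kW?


Furnace efficiency = Q_absorbed / Q_fuel * 100
= 8847 / 64334 * 100 = 13.75

13.75 %


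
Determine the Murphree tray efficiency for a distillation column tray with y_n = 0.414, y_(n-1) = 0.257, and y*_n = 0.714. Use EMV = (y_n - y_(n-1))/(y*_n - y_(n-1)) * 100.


Murphree vapor efficiency: EMV = (y_n - y_(n-1)) / (y*_n - y_(n-1)) * 100
EMV = (0.414 - 0.257) / (0.714 - 0.257) * 100 = 0.157 / 0.457 * 100 = 34.35

34.35 %


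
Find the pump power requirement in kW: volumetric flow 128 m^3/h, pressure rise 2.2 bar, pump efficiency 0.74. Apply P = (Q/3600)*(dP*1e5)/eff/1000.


Q = 128 / 3600 = 0.0355556 m^3/s
P = 0.0355556 * (2.2 * 1e5) / 0.74 / 1000 = 10.57

10.57 kW


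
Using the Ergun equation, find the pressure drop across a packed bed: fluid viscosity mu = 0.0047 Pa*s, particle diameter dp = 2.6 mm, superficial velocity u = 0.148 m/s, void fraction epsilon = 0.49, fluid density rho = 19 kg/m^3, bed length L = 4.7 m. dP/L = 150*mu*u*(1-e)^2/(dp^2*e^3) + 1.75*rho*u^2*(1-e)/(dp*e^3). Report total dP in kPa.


dp = 2.6 mm = 0.0026 m
Viscous term = 150*0.0047*0.148*(1-0.49)^2 / (0.0026^2*0.49^3) = 34123.7
Inertial term = 1.75*19*0.148^2*(1-0.49) / (0.0026*0.49^3) = 1214.29
dP/L = 34123.7 + 1214.29 = 35338 Pa/m
dP = 35338 * 4.7 / 1000 = 166.1 kPa

166.1 kPa


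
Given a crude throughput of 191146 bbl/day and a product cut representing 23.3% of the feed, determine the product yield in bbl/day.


Crude throughput = 191146 bbl/day
Fraction yield = 23.3%
yield = throughput * fraction / 100
yield = 191146 * 23.3 / 100 = 44537.018

44537.018 bbl/day


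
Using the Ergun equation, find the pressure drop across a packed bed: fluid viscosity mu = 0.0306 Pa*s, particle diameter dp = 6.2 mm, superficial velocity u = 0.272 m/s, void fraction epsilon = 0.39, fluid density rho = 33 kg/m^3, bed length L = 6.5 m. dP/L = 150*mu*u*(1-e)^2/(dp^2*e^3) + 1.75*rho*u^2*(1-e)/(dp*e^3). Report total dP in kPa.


dp = 6.2 mm = 0.0062 m
Viscous term = 150*0.0306*0.272*(1-0.39)^2 / (0.0062^2*0.39^3) = 203734
Inertial term = 1.75*33*0.272^2*(1-0.39) / (0.0062*0.39^3) = 7086.54
dP/L = 203734 + 7086.54 = 210821 Pa/m
dP = 210821 * 6.5 / 1000 = 1370 kPa

1370 kPa


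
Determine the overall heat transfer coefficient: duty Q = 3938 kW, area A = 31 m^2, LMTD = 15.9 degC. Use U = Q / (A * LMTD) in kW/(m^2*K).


From Q = U*A*LMTD, U = Q / (A * LMTD)
U = 3938 / (31 * 15.9) = 3938 / 492.9 = 7.989

7.989 kW/(m^2*K)


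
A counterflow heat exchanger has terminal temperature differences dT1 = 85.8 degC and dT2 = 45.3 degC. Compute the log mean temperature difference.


LMTD = (dT1 - dT2) / ln(dT1/dT2)
= (85.8 - 45.3) / ln(85.8 / 45.3) = 40.5 / 0.638712 = 63.41

63.41 degC


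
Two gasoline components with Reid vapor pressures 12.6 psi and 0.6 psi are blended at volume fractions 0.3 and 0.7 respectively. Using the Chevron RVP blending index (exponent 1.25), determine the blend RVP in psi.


Chevron index: RVP_blend = (sum xi*RVPi^1.25)^(1/1.25)
RVP^1.25 terms: 0.3 * 12.6^1.25 + 0.7 * 0.6^1.25 = 7.49136
RVP_blend = 7.49136^(1/1.25) = 5.008

5.008 psi


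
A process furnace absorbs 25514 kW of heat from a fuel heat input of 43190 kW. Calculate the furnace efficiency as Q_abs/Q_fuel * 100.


Furnace efficiency = Q_absorbed / Q_fuel * 100
= 25514 / 43190 * 100 = 59.07

59.07 %


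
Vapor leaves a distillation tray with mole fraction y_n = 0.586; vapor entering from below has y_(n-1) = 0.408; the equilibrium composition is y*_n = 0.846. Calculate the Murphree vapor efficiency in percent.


Murphree vapor efficiency: EMV = (y_n - y_(n-1)) / (y*_n - y_(n-1)) * 100
EMV = (0.586 - 0.408) / (0.846 - 0.408) * 100 = 0.178 / 0.438 * 100 = 40.64

40.64 %


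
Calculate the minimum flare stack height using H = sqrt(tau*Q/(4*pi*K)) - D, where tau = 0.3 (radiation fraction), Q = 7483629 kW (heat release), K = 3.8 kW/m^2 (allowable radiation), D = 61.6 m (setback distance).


tau*Q/(4*pi*K) = 0.3 * 7483629 / (4 * pi * 3.8) = 47015.4
sqrt(47015.4) = 216.83
H = 216.83 - 61.6 = 155.2

155.2 m


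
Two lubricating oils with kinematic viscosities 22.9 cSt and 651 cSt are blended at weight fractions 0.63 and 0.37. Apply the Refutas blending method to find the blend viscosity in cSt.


Refutas method: VBN_i = 14.534*ln(ln(visc_i + 0.8)) + 10.975, blended linearly by mass fraction; since VBN is linear in VBI_i = ln(ln(visc_i + 0.8)) and the fractions sum to 1, blend VBI directly: visc = exp(exp(VBI_blend)) - 0.8
VBI_1 = ln(ln(22.9 + 0.8)) = 1.1523
VBI_2 = ln(ln(651 + 0.8)) = 1.86868
VBI_blend = 0.63 * 1.1523 + 0.37 * 1.86868 = 1.41736
visc_blend = exp(exp(1.41736)) - 0.8 = 61.14

61.14 cSt


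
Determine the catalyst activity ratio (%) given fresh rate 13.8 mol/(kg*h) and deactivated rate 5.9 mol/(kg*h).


Activity (%) = (rate_used / rate_fresh) * 100
rate_used = 5.9, rate_fresh = 13.8
= (5.9 / 13.8) * 100
= 0.4275 * 100 = 42.75

42.75 %


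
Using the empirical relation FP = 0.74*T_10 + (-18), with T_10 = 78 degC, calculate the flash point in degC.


FP = 0.74 * 78 + (-18) = 39.72

39.72 degC


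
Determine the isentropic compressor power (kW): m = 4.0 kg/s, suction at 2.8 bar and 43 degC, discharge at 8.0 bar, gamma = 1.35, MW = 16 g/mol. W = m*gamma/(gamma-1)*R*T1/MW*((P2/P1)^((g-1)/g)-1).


Isentropic work: W = m*(gamma/(gamma-1))*(R*T1/MW)*((P2/P1)^((gamma-1)/gamma) - 1)
T1 = 43 + 273.15 = 316.15 K
Pressure ratio = 8.0 / 2.8 = 2.85714
Exponent = (1.35 - 1)/1.35 = 0.259259
(P2/P1)^exp - 1 = 2.85714^0.259259 - 1 = 0.312817
W = 4.0 * 1.35 / 0.35 * 8.314 * 316.15 / 16 * 0.312817 = 792.9

792.9 kW


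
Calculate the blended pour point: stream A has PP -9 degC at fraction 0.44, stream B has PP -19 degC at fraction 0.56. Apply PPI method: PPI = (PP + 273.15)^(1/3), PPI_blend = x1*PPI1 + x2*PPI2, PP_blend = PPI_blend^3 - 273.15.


PPI_1 = (-9 + 273.15)^(1/3) = 6.416283
PPI_2 = (-19 + 273.15)^(1/3) = 6.334272
PPI_blend = 0.44 * 6.416283 + 0.56 * 6.334272 = 6.370357
PP_blend = 6.370357^3 - 273.15 = 258.5183 - 273.15 = -14.63

-14.63 degC


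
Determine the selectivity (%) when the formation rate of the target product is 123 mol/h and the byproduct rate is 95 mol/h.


Selectivity = desired / (desired + undesired) * 100
Total products = 123 + 95 = 218 mol/h
S = 123 / 218 * 100
= 0.5642 * 100
= 56.42 %

56.42 %


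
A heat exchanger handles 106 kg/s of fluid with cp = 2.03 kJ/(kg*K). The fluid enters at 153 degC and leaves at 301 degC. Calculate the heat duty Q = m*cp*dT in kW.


Q = m_dot * cp * delta_T
delta_T = 301 - 153 = 148 K
Q = 106 * 2.03 * 148
= 215.18 * 148
= 31846.64 kW

31846.64 kW


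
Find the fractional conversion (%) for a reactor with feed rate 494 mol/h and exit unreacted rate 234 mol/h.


X = (F_in - F_out) / F_in * 100
Moles reacted = 494 - 234 = 260
X = 260 / 494 * 100
= 0.5263 * 100
= 52.63 %

52.63 %


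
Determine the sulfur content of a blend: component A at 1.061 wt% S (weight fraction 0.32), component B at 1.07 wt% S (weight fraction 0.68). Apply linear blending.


Linear sulfur blending: S_blend = x1*S1 + x2*S2
Contribution 1: 0.32 * 1.061 = 0.33952 wt%
Contribution 2: 0.68 * 1.07 = 0.7276 wt%
S_blend = 0.33952 + 0.7276 = 1.06712

1.06712 wt%


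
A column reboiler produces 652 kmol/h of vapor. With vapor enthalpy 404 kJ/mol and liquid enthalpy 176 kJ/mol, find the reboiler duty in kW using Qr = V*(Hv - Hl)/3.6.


Qr = 652 * (404 - 176) / 3.6 = 652 * 228 / 3.6 = 41290

41290 kW


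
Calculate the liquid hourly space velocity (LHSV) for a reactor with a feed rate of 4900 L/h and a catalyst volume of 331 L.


LHSV = volumetric feed rate / catalyst volume
= 4900 L/h / 331 L
= 14.80 h^-1

14.80 h^-1


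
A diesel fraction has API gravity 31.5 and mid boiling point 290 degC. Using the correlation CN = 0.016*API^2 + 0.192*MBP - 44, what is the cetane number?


CN = 0.016 * 31.5^2 + 0.192 * 290 - 44
CN = 15.876 + 55.68 - 44 = 27.556

27.556


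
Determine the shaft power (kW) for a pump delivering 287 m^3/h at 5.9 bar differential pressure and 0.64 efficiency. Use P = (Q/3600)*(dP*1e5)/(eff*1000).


Q = 287 / 3600 = 0.0797222 m^3/s
P = 0.0797222 * (5.9 * 1e5) / 0.64 / 1000 = 73.49

73.49 kW


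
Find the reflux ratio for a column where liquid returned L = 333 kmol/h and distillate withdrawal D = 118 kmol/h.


Reflux ratio definition: R = L / D (liquid returned / distillate withdrawn)
L = 333 kmol/h, D = 118 kmol/h
R = 333 / 118 = 2.822

2.822


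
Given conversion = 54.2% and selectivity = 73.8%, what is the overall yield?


Overall yield = conversion (%) * selectivity (%) / 100
Conversion = 54.2%, Selectivity = 73.8%
Y = 54.2 * 73.8 / 100
= 39.9996 %

39.9996 %


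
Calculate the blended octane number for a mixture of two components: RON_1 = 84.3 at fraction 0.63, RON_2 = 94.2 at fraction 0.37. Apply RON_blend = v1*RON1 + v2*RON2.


Linear blending: RON_blend = sum(vi * RONi)
Contribution 1: 0.63 * 84.3 = 53.109
Contribution 2: 0.37 * 94.2 = 34.854
RON_blend = 53.109 + 34.854 = 87.963

87.963


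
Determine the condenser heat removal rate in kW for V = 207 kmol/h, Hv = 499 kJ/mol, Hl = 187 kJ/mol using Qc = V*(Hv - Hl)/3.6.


Qc = 207 * (499 - 187) / 3.6 = 207 * 312 / 3.6 = 17940

17940 kW


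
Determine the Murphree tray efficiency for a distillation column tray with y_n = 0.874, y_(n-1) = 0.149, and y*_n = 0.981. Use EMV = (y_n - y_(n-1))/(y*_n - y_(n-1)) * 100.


Murphree vapor efficiency: EMV = (y_n - y_(n-1)) / (y*_n - y_(n-1)) * 100
EMV = (0.874 - 0.149) / (0.981 - 0.149) * 100 = 0.725 / 0.832 * 100 = 87.14

87.14 %


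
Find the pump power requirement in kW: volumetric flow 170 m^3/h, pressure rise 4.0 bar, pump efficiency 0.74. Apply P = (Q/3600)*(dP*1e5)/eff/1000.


Q = 170 / 3600 = 0.0472222 m^3/s
P = 0.0472222 * (4.0 * 1e5) / 0.74 / 1000 = 25.53

25.53 kW


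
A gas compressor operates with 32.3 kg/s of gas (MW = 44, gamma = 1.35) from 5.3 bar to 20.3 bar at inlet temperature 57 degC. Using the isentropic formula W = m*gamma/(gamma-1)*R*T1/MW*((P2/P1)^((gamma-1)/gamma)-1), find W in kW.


Isentropic work: W = m*(gamma/(gamma-1))*(R*T1/MW)*((P2/P1)^((gamma-1)/gamma) - 1)
T1 = 57 + 273.15 = 330.15 K
Pressure ratio = 20.3 / 5.3 = 3.83019
Exponent = (1.35 - 1)/1.35 = 0.259259
(P2/P1)^exp - 1 = 3.83019^0.259259 - 1 = 0.416463
W = 32.3 * 1.35 / 0.35 * 8.314 * 330.15 / 44 * 0.416463 = 3237

3237 kW


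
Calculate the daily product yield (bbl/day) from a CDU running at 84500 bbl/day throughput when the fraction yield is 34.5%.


Crude throughput = 84500 bbl/day
Fraction yield = 34.5%
yield = throughput * fraction / 100
yield = 84500 * 34.5 / 100 = 29152.5

29152.5 bbl/day


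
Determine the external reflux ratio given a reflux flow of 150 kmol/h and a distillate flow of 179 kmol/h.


Reflux ratio definition: R = L / D (liquid returned / distillate withdrawn)
L = 150 kmol/h, D = 179 kmol/h
R = 150 / 179 = 0.8380

0.8380


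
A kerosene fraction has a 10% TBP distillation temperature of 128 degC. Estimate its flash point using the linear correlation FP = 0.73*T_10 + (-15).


FP = 0.73 * 128 + (-15) = 78.44

78.44 degC


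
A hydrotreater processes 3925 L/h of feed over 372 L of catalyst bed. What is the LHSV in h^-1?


LHSV = volumetric feed rate / catalyst volume
= 3925 L/h / 372 L
= 10.55 h^-1

10.55 h^-1


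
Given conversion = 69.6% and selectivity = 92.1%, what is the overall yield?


Overall yield = conversion (%) * selectivity (%) / 100
Conversion = 69.6%, Selectivity = 92.1%
Y = 69.6 * 92.1 / 100
= 64.1016 %

64.1016 %


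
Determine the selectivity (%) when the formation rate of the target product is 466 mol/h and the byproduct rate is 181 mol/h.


Selectivity = desired / (desired + undesired) * 100
Total products = 466 + 181 = 647 mol/h
S = 466 / 647 * 100
= 0.7202 * 100
= 72.02 %

72.02 %


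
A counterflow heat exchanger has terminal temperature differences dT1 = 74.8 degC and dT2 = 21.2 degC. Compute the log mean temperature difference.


LMTD = (dT1 - dT2) / ln(dT1/dT2)
= (74.8 - 21.2) / ln(74.8 / 21.2) = 53.6 / 1.26082 = 42.51

42.51 degC


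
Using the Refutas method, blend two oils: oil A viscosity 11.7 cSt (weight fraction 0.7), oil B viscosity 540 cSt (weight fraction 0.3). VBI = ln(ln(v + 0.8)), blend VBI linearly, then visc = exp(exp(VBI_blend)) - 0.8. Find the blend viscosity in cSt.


Refutas method: VBN_i = 14.534*ln(ln(visc_i + 0.8)) + 10.975, blended linearly by mass fraction; since VBN is linear in VBI_i = ln(ln(visc_i + 0.8)) and the fractions sum to 1, blend VBI directly: visc = exp(exp(VBI_blend)) - 0.8
VBI_1 = ln(ln(11.7 + 0.8)) = 0.92653
VBI_2 = ln(ln(540 + 0.8)) = 1.83945
VBI_blend = 0.7 * 0.92653 + 0.3 * 1.83945 = 1.20041
visc_blend = exp(exp(1.20041)) - 0.8 = 26.90

26.90 cSt


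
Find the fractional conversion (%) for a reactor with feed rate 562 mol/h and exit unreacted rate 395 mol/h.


X = (F_in - F_out) / F_in * 100
Moles reacted = 562 - 395 = 167
X = 167 / 562 * 100
= 0.2972 * 100
= 29.72 %

29.72 %


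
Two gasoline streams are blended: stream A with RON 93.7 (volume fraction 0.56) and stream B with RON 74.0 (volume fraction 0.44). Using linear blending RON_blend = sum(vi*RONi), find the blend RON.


Linear blending: RON_blend = sum(vi * RONi)
Contribution 1: 0.56 * 93.7 = 52.472
Contribution 2: 0.44 * 74.0 = 32.56
RON_blend = 52.472 + 32.56 = 85.032

85.032


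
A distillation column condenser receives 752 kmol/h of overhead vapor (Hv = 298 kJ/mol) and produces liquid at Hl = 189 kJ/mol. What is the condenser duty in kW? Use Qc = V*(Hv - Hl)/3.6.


Qc = 752 * (298 - 189) / 3.6 = 752 * 109 / 3.6 = 22770

22770 kW


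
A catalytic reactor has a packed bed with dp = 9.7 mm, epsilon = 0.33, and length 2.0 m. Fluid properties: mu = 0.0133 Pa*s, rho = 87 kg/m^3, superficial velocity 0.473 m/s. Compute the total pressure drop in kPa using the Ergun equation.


dp = 9.7 mm = 0.0097 m
Viscous term = 150*0.0133*0.473*(1-0.33)^2 / (0.0097^2*0.33^3) = 125276
Inertial term = 1.75*87*0.473^2*(1-0.33) / (0.0097*0.33^3) = 65469.8
dP/L = 125276 + 65469.8 = 190746 Pa/m
dP = 190746 * 2.0 / 1000 = 381.5 kPa

381.5 kPa


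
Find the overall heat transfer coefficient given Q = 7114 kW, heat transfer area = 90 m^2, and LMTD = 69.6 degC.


From Q = U*A*LMTD, U = Q / (A * LMTD)
U = 7114 / (90 * 69.6) = 7114 / 6264 = 1.136

1.136 kW/(m^2*K)


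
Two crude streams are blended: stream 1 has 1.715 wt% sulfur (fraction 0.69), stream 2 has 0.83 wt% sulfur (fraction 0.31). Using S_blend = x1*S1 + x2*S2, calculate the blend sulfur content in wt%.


Linear sulfur blending: S_blend = x1*S1 + x2*S2
Contribution 1: 0.69 * 1.715 = 1.18335 wt%
Contribution 2: 0.31 * 0.83 = 0.2573 wt%
S_blend = 1.18335 + 0.2573 = 1.44065

1.44065 wt%


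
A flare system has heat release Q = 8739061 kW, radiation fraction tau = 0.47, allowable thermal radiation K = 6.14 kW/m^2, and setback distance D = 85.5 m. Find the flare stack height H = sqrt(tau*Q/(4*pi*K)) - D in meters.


tau*Q/(4*pi*K) = 0.47 * 8739061 / (4 * pi * 6.14) = 53233.4
sqrt(53233.4) = 230.724
H = 230.724 - 85.5 = 145.2

145.2 m


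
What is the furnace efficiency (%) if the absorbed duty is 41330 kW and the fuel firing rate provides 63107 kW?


Furnace efficiency = Q_absorbed / Q_fuel * 100
= 41330 / 63107 * 100 = 65.49

65.49 %


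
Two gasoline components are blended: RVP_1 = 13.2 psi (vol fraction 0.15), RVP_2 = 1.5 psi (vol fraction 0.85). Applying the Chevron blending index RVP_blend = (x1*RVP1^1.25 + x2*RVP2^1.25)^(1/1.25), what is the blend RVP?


Chevron index: RVP_blend = (sum xi*RVPi^1.25)^(1/1.25)
RVP^1.25 terms: 0.15 * 13.2^1.25 + 0.85 * 1.5^1.25 = 5.18508
RVP_blend = 5.18508^(1/1.25) = 3.731

3.731 psi


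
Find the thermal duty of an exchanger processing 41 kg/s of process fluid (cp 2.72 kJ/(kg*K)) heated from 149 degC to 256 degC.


Q = m_dot * cp * delta_T
delta_T = 256 - 149 = 107 K
Q = 41 * 2.72 * 107
= 111.52 * 107
= 11932.64 kW

11932.64 kW


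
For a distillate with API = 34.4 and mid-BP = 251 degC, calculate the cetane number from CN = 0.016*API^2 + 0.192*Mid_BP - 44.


CN = 0.016 * 34.4^2 + 0.192 * 251 - 44
CN = 18.93376 + 48.192 - 44 = 23.12576

23.12576


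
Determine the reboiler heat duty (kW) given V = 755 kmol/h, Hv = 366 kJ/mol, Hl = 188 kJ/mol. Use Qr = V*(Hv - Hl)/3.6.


Qr = 755 * (366 - 188) / 3.6 = 755 * 178 / 3.6 = 37330

37330 kW


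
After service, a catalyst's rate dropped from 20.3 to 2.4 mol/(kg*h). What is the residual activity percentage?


Activity (%) = (rate_used / rate_fresh) * 100
rate_used = 2.4, rate_fresh = 20.3
= (2.4 / 20.3) * 100
= 0.1182 * 100 = 11.82

11.82 %


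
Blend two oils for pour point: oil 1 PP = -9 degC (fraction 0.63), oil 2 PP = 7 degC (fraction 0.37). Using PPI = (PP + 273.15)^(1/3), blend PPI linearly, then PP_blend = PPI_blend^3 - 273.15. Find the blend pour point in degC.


PPI_1 = (-9 + 273.15)^(1/3) = 6.416283
PPI_2 = (7 + 273.15)^(1/3) = 6.543301
PPI_blend = 0.63 * 6.416283 + 0.37 * 6.543301 = 6.46328
PP_blend = 6.46328^3 - 273.15 = 269.997 - 273.15 = -3.15

-3.15 degC


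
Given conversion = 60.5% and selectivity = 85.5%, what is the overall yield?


Overall yield = conversion (%) * selectivity (%) / 100
Conversion = 60.5%, Selectivity = 85.5%
Y = 60.5 * 85.5 / 100
= 51.7275 %

51.7275 %


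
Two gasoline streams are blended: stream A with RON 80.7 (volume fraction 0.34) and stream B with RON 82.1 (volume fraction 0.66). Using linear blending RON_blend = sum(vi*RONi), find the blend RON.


Linear blending: RON_blend = sum(vi * RONi)
Contribution 1: 0.34 * 80.7 = 27.438
Contribution 2: 0.66 * 82.1 = 54.186
RON_blend = 27.438 + 54.186 = 81.624

81.624


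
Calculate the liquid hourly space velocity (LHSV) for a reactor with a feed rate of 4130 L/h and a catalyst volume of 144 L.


LHSV = volumetric feed rate / catalyst volume
= 4130 L/h / 144 L
= 28.68 h^-1

28.68 h^-1


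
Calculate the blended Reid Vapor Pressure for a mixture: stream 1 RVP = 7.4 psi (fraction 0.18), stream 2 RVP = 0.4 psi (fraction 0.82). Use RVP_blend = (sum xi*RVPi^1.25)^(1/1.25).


Chevron index: RVP_blend = (sum xi*RVPi^1.25)^(1/1.25)
RVP^1.25 terms: 0.18 * 7.4^1.25 + 0.82 * 0.4^1.25 = 2.45776
RVP_blend = 2.45776^(1/1.25) = 2.053

2.053 psi


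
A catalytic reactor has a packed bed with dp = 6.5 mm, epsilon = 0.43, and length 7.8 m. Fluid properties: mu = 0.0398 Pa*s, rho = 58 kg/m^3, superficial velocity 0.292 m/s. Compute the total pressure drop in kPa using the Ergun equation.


dp = 6.5 mm = 0.0065 m
Viscous term = 150*0.0398*0.292*(1-0.43)^2 / (0.0065^2*0.43^3) = 168607
Inertial term = 1.75*58*0.292^2*(1-0.43) / (0.0065*0.43^3) = 9545.26
dP/L = 168607 + 9545.26 = 178152 Pa/m
dP = 178152 * 7.8 / 1000 = 1390 kPa

1390 kPa


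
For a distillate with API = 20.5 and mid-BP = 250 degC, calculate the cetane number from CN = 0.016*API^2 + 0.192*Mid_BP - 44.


CN = 0.016 * 20.5^2 + 0.192 * 250 - 44
CN = 6.724 + 48 - 44 = 10.724

10.724


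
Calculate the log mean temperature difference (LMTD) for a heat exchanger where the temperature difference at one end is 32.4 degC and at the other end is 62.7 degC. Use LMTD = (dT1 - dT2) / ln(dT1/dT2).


LMTD = (dT1 - dT2) / ln(dT1/dT2)
= (32.4 - 62.7) / ln(32.4 / 62.7) = -30.3 / -0.660203 = 45.89

45.89 degC


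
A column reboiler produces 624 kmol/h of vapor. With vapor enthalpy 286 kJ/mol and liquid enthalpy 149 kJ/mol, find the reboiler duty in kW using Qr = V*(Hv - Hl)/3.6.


Qr = 624 * (286 - 149) / 3.6 = 624 * 137 / 3.6 = 23750

23750 kW


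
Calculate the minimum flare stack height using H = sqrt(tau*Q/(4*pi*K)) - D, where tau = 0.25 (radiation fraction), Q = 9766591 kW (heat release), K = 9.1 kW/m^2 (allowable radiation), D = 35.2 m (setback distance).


tau*Q/(4*pi*K) = 0.25 * 9766591 / (4 * pi * 9.1) = 21351.7
sqrt(21351.7) = 146.122
H = 146.122 - 35.2 = 110.9

110.9 m


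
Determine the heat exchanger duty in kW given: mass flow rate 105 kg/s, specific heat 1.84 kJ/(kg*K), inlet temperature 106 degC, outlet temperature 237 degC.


Q = m_dot * cp * delta_T
delta_T = 237 - 106 = 131 K
Q = 105 * 1.84 * 131
= 193.2 * 131
= 25309.2 kW

25309.2 kW


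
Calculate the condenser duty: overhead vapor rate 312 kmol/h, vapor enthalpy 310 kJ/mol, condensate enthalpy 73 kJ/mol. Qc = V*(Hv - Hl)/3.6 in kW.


Qc = 312 * (310 - 73) / 3.6 = 312 * 237 / 3.6 = 20540

20540 kW


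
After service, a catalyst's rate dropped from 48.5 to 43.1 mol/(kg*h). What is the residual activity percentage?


Activity (%) = (rate_used / rate_fresh) * 100
rate_used = 43.1, rate_fresh = 48.5
= (43.1 / 48.5) * 100
= 0.8887 * 100 = 88.87

88.87 %


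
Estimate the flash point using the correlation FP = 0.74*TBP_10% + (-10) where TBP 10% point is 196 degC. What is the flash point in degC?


FP = 0.74 * 196 + (-10) = 135.04

135.04 degC


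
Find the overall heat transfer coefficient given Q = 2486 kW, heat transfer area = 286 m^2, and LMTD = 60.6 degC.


From Q = U*A*LMTD, U = Q / (A * LMTD)
U = 2486 / (286 * 60.6) = 2486 / 17331.6 = 0.1434

0.1434 kW/(m^2*K)


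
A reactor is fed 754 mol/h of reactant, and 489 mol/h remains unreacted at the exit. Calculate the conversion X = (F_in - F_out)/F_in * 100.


X = (F_in - F_out) / F_in * 100
Moles reacted = 754 - 489 = 265
X = 265 / 754 * 100
= 0.3515 * 100
= 35.15 %

35.15 %


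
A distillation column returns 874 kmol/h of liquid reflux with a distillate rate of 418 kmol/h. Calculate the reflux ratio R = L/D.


Reflux ratio definition: R = L / D (liquid returned / distillate withdrawn)
L = 874 kmol/h, D = 418 kmol/h
R = 874 / 418 = 2.091

2.091


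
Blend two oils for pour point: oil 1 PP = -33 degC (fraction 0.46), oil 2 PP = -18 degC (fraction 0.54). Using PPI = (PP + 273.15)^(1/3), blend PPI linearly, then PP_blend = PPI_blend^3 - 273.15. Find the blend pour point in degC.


PPI_1 = (-33 + 273.15)^(1/3) = 6.215759
PPI_2 = (-18 + 273.15)^(1/3) = 6.342569
PPI_blend = 0.46 * 6.215759 + 0.54 * 6.342569 = 6.284236
PP_blend = 6.284236^3 - 273.15 = 248.1747 - 273.15 = -24.98

-24.98 degC


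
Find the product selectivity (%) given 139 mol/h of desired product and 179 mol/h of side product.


Selectivity = desired / (desired + undesired) * 100
Total products = 139 + 179 = 318 mol/h
S = 139 / 318 * 100
= 0.4371 * 100
= 43.71 %

43.71 %


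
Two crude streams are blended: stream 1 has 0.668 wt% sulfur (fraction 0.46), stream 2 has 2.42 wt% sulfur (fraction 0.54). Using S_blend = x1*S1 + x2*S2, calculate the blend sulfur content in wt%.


Linear sulfur blending: S_blend = x1*S1 + x2*S2
Contribution 1: 0.46 * 0.668 = 0.30728 wt%
Contribution 2: 0.54 * 2.42 = 1.3068 wt%
S_blend = 0.30728 + 1.3068 = 1.61408

1.61408 wt%


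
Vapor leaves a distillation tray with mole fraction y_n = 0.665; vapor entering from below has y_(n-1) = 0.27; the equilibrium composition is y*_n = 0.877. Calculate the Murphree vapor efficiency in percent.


Murphree vapor efficiency: EMV = (y_n - y_(n-1)) / (y*_n - y_(n-1)) * 100
EMV = (0.665 - 0.27) / (0.877 - 0.27) * 100 = 0.395 / 0.607 * 100 = 65.07

65.07 %


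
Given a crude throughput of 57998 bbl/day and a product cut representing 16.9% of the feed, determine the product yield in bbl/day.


Crude throughput = 57998 bbl/day
Fraction yield = 16.9%
yield = throughput * fraction / 100
yield = 57998 * 16.9 / 100 = 9801.662

9801.662 bbl/day


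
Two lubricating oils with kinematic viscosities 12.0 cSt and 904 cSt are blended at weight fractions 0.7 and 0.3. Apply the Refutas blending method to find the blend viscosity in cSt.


Refutas method: VBN_i = 14.534*ln(ln(visc_i + 0.8)) + 10.975, blended linearly by mass fraction; since VBN is linear in VBI_i = ln(ln(visc_i + 0.8)) and the fractions sum to 1, blend VBI directly: visc = exp(exp(VBI_blend)) - 0.8
VBI_1 = ln(ln(12.0 + 0.8)) = 0.935876
VBI_2 = ln(ln(904 + 0.8)) = 1.91806
VBI_blend = 0.7 * 0.935876 + 0.3 * 1.91806 = 1.23053
visc_blend = exp(exp(1.23053)) - 0.8 = 29.86

29.86 cSt


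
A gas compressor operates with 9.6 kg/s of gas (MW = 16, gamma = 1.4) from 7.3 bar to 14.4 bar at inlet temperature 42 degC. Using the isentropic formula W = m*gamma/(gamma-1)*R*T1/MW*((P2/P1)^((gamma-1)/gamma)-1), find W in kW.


Isentropic work: W = m*(gamma/(gamma-1))*(R*T1/MW)*((P2/P1)^((gamma-1)/gamma) - 1)
T1 = 42 + 273.15 = 315.15 K
Pressure ratio = 14.4 / 7.3 = 1.9726
Exponent = (1.4 - 1)/1.4 = 0.285714
(P2/P1)^exp - 1 = 1.9726^0.285714 - 1 = 0.214218
W = 9.6 * 1.4 / 0.4 * 8.314 * 315.15 / 16 * 0.214218 = 1179

1179 kW


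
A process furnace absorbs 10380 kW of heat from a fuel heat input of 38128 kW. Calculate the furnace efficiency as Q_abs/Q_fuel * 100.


Furnace efficiency = Q_absorbed / Q_fuel * 100
= 10380 / 38128 * 100 = 27.22

27.22 %


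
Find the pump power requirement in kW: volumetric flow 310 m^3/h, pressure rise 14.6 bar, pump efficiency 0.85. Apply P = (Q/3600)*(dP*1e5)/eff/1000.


Q = 310 / 3600 = 0.0861111 m^3/s
P = 0.0861111 * (14.6 * 1e5) / 0.85 / 1000 = 147.9

147.9 kW


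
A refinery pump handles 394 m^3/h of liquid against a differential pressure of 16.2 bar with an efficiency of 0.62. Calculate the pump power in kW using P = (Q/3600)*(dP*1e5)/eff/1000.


Q = 394 / 3600 = 0.109444 m^3/s
P = 0.109444 * (16.2 * 1e5) / 0.62 / 1000 = 286.0

286.0 kW


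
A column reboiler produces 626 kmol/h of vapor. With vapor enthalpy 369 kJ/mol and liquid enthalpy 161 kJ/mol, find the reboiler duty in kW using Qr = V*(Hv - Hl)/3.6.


Qr = 626 * (369 - 161) / 3.6 = 626 * 208 / 3.6 = 36170

36170 kW


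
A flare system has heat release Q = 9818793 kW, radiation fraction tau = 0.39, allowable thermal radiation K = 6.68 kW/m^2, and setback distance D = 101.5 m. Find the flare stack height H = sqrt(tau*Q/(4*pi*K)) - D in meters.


tau*Q/(4*pi*K) = 0.39 * 9818793 / (4 * pi * 6.68) = 45618
sqrt(45618) = 213.584
H = 213.584 - 101.5 = 112.1

112.1 m


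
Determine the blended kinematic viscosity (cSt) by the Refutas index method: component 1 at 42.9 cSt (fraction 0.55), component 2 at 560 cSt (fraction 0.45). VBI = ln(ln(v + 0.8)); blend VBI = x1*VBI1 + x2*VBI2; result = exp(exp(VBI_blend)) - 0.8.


Refutas method: VBN_i = 14.534*ln(ln(visc_i + 0.8)) + 10.975, blended linearly by mass fraction; since VBN is linear in VBI_i = ln(ln(visc_i + 0.8)) and the fractions sum to 1, blend VBI directly: visc = exp(exp(VBI_blend)) - 0.8
VBI_1 = ln(ln(42.9 + 0.8)) = 1.32902
VBI_2 = ln(ln(560 + 0.8)) = 1.8452
VBI_blend = 0.55 * 1.32902 + 0.45 * 1.8452 = 1.5613
visc_blend = exp(exp(1.5613)) - 0.8 = 116.5

116.5 cSt


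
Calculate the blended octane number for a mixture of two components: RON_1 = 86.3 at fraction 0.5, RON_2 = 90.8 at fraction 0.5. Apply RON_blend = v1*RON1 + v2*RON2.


Linear blending: RON_blend = sum(vi * RONi)
Contribution 1: 0.5 * 86.3 = 43.15
Contribution 2: 0.5 * 90.8 = 45.4
RON_blend = 43.15 + 45.4 = 88.55

88.55


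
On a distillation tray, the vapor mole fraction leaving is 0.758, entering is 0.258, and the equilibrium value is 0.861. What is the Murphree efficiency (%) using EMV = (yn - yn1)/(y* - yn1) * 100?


Murphree vapor efficiency: EMV = (y_n - y_(n-1)) / (y*_n - y_(n-1)) * 100
EMV = (0.758 - 0.258) / (0.861 - 0.258) * 100 = 0.5 / 0.603 * 100 = 82.92

82.92 %


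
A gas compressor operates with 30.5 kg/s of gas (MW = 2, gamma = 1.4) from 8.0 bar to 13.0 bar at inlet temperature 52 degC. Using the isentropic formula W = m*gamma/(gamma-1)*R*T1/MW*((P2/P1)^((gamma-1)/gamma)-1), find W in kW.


Isentropic work: W = m*(gamma/(gamma-1))*(R*T1/MW)*((P2/P1)^((gamma-1)/gamma) - 1)
T1 = 52 + 273.15 = 325.15 K
Pressure ratio = 13.0 / 8.0 = 1.625
Exponent = (1.4 - 1)/1.4 = 0.285714
(P2/P1)^exp - 1 = 1.625^0.285714 - 1 = 0.148798
W = 30.5 * 1.4 / 0.4 * 8.314 * 325.15 / 2 * 0.148798 = 21470

21470 kW


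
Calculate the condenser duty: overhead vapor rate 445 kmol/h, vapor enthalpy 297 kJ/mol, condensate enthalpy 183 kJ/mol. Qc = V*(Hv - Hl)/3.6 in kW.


Qc = 445 * (297 - 183) / 3.6 = 445 * 114 / 3.6 = 14090

14090 kW


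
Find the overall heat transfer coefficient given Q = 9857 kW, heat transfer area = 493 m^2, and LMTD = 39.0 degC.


From Q = U*A*LMTD, U = Q / (A * LMTD)
U = 9857 / (493 * 39.0) = 9857 / 19227 = 0.5127

0.5127 kW/(m^2*K)


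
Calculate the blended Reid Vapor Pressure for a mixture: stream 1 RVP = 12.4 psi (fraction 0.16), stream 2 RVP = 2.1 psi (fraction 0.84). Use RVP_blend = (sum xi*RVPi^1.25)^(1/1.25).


Chevron index: RVP_blend = (sum xi*RVPi^1.25)^(1/1.25)
RVP^1.25 terms: 0.16 * 12.4^1.25 + 0.84 * 2.1^1.25 = 5.84654
RVP_blend = 5.84654^(1/1.25) = 4.107

4.107 psi


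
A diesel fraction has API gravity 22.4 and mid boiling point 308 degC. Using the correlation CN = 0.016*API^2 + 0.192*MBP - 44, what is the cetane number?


CN = 0.016 * 22.4^2 + 0.192 * 308 - 44
CN = 8.02816 + 59.136 - 44 = 23.16416

23.16416


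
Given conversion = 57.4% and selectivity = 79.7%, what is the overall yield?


Overall yield = conversion (%) * selectivity (%) / 100
Conversion = 57.4%, Selectivity = 79.7%
Y = 57.4 * 79.7 / 100
= 45.7478 %

45.7478 %


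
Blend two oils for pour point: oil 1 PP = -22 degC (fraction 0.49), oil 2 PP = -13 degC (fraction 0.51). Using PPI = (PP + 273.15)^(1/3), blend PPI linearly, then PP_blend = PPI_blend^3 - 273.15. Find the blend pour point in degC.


PPI_1 = (-22 + 273.15)^(1/3) = 6.30925
PPI_2 = (-13 + 273.15)^(1/3) = 6.383731
PPI_blend = 0.49 * 6.30925 + 0.51 * 6.383731 = 6.347235
PP_blend = 6.347235^3 - 273.15 = 255.7135 - 273.15 = -17.44

-17.44 degC


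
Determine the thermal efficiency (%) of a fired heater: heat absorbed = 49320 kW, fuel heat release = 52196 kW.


Furnace efficiency = Q_absorbed / Q_fuel * 100
= 49320 / 52196 * 100 = 94.49

94.49 %


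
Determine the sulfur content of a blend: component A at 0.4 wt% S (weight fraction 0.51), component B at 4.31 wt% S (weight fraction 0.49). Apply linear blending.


Linear sulfur blending: S_blend = x1*S1 + x2*S2
Contribution 1: 0.51 * 0.4 = 0.204 wt%
Contribution 2: 0.49 * 4.31 = 2.1119 wt%
S_blend = 0.204 + 2.1119 = 2.3159

2.3159 wt%


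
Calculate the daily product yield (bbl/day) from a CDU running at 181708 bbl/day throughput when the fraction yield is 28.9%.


Crude throughput = 181708 bbl/day
Fraction yield = 28.9%
yield = throughput * fraction / 100
yield = 181708 * 28.9 / 100 = 52513.612

52513.612 bbl/day


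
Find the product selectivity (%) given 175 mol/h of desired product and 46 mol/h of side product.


Selectivity = desired / (desired + undesired) * 100
Total products = 175 + 46 = 221 mol/h
S = 175 / 221 * 100
= 0.7919 * 100
= 79.19 %

79.19 %


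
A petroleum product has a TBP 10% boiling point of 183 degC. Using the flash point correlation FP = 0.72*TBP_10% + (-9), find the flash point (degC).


FP = 0.72 * 183 + (-9) = 122.76

122.76 degC


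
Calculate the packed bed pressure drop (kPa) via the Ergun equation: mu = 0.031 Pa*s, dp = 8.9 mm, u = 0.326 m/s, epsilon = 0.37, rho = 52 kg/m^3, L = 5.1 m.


dp = 8.9 mm = 0.0089 m
Viscous term = 150*0.031*0.326*(1-0.37)^2 / (0.0089^2*0.37^3) = 149957
Inertial term = 1.75*52*0.326^2*(1-0.37) / (0.0089*0.37^3) = 13515.2
dP/L = 149957 + 13515.2 = 163472 Pa/m
dP = 163472 * 5.1 / 1000 = 833.7 kPa

833.7 kPa


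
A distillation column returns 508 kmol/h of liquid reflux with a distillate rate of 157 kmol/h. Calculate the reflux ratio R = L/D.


Reflux ratio definition: R = L / D (liquid returned / distillate withdrawn)
L = 508 kmol/h, D = 157 kmol/h
R = 508 / 157 = 3.236

3.236


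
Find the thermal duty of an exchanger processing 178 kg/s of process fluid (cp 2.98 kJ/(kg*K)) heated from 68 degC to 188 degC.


Q = m_dot * cp * delta_T
delta_T = 188 - 68 = 120 K
Q = 178 * 2.98 * 120
= 530.44 * 120
= 63652.8 kW

63652.8 kW


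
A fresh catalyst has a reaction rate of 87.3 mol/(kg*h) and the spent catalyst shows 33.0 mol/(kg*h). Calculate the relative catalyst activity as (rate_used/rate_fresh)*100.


Activity (%) = (rate_used / rate_fresh) * 100
rate_used = 33.0, rate_fresh = 87.3
= (33.0 / 87.3) * 100
= 0.3780 * 100 = 37.80

37.80 %


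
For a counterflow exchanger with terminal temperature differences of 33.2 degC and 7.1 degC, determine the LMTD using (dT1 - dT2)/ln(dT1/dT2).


LMTD = (dT1 - dT2) / ln(dT1/dT2)
= (33.2 - 7.1) / ln(33.2 / 7.1) = 26.1 / 1.54246 = 16.92

16.92 degC


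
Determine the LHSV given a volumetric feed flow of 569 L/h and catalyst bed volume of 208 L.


LHSV = volumetric feed rate / catalyst volume
= 569 L/h / 208 L
= 2.736 h^-1

2.736 h^-1


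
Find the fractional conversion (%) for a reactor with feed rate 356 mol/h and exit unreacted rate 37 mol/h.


X = (F_in - F_out) / F_in * 100
Moles reacted = 356 - 37 = 319
X = 319 / 356 * 100
= 0.8961 * 100
= 89.61 %

89.61 %


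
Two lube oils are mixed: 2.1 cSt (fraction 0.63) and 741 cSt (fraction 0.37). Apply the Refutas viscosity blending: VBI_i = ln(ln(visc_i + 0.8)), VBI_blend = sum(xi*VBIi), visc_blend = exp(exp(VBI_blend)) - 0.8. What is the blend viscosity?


Refutas method: VBN_i = 14.534*ln(ln(visc_i + 0.8)) + 10.975, blended linearly by mass fraction; since VBN is linear in VBI_i = ln(ln(visc_i + 0.8)) and the fractions sum to 1, blend VBI directly: visc = exp(exp(VBI_blend)) - 0.8
VBI_1 = ln(ln(2.1 + 0.8)) = 0.0627032
VBI_2 = ln(ln(741 + 0.8)) = 1.88844
VBI_blend = 0.63 * 0.0627032 + 0.37 * 1.88844 = 0.738226
visc_blend = exp(exp(0.738226)) - 0.8 = 7.303

7.303 cSt


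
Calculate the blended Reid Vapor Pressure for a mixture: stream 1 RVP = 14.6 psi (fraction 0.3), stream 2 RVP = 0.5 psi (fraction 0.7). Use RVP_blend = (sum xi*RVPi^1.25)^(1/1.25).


Chevron index: RVP_blend = (sum xi*RVPi^1.25)^(1/1.25)
RVP^1.25 terms: 0.3 * 14.6^1.25 + 0.7 * 0.5^1.25 = 8.85606
RVP_blend = 8.85606^(1/1.25) = 5.725

5.725 psi


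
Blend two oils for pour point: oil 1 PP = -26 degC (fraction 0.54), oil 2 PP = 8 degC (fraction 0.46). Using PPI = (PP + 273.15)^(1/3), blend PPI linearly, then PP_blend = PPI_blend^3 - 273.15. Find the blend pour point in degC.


PPI_1 = (-26 + 273.15)^(1/3) = 6.275575
PPI_2 = (8 + 273.15)^(1/3) = 6.551077
PPI_blend = 0.54 * 6.275575 + 0.46 * 6.551077 = 6.402306
PP_blend = 6.402306^3 - 273.15 = 262.4275 - 273.15 = -10.72

-10.72 degC


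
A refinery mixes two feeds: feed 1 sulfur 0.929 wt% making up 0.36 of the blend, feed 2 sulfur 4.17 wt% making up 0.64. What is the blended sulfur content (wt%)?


Linear sulfur blending: S_blend = x1*S1 + x2*S2
Contribution 1: 0.36 * 0.929 = 0.33444 wt%
Contribution 2: 0.64 * 4.17 = 2.6688 wt%
S_blend = 0.33444 + 2.6688 = 3.00324

3.00324 wt%
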